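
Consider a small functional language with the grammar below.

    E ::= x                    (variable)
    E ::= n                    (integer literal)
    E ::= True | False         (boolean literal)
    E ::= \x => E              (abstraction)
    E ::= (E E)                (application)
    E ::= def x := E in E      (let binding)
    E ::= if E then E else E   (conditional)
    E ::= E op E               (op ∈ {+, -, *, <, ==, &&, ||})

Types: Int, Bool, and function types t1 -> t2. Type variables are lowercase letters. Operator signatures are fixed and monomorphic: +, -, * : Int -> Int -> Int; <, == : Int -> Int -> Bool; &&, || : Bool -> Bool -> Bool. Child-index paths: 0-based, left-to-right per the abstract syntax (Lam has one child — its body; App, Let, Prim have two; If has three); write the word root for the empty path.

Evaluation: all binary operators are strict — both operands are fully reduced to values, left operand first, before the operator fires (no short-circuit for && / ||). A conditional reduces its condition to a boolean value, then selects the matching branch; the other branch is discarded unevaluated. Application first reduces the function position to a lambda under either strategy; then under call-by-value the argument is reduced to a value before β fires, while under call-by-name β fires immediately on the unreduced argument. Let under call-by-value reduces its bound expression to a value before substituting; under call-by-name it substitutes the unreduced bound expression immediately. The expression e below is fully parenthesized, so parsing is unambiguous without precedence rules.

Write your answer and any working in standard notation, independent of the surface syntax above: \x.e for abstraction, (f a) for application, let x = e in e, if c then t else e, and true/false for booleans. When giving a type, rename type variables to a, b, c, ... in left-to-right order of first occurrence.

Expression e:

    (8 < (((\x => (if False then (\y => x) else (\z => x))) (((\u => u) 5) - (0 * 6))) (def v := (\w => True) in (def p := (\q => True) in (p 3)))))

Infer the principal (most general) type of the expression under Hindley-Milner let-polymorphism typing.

Trace:
  unify Int ~ Int
  unify Bool ~ Bool
x : a
\y._ : b -> a
x : a
\z._ : c -> a
  unify b -> a ~ c -> a
  unify b ~ c
  unify a ~ a
\x._ : a -> c -> a
u : d
\u._ : d -> d
  unify d -> d ~ Int -> e
  unify d ~ Int
  unify Int ~ e
_ _ : Int
  unify Int ~ Int
  unify Int ~ Int
  unify Int ~ Int
  unify Int ~ Int
  unify a -> c -> a ~ Int -> f
  unify a ~ Int
  unify c -> Int ~ f
_ _ : c -> Int
\w._ : g -> Bool
let v : forall. g -> Bool
\q._ : h -> Bool
let p : forall. h -> Bool
p : i -> Bool
  unify i -> Bool ~ Int -> j
  unify i ~ Int
  unify Bool ~ j
_ _ : Bool
  unify c -> Int ~ Bool -> k
  unify c ~ Bool
  unify Int ~ k
_ _ : Int
  unify Int ~ Int

Answer: Bool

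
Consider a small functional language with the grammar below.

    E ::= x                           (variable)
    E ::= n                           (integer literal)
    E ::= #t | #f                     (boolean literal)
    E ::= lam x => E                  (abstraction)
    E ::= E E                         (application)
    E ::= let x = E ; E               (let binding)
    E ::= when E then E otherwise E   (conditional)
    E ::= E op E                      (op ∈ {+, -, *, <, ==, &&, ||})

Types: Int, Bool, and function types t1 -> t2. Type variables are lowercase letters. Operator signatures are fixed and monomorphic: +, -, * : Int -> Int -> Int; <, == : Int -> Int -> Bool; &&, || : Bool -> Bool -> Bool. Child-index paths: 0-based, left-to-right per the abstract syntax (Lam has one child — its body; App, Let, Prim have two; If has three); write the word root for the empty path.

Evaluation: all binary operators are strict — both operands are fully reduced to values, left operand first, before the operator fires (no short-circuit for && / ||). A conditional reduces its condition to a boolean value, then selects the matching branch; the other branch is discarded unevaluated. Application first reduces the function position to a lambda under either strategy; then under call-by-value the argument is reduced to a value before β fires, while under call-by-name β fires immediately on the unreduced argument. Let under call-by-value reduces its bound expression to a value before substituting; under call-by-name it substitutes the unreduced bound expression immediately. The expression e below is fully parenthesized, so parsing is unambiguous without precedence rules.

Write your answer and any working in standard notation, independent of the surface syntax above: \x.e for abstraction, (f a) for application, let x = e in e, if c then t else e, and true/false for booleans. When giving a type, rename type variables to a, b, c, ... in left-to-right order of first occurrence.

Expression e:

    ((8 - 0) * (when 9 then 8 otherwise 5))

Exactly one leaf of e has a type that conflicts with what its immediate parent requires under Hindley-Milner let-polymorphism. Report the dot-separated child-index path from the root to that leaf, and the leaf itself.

Answer: 1.0 : 9

Derivation:
  unify Int ~ Int
  unify Int ~ Int
  unify Int ~ Int
  unify Int ~ Bool
  FAIL: mismatch Int ~ Bool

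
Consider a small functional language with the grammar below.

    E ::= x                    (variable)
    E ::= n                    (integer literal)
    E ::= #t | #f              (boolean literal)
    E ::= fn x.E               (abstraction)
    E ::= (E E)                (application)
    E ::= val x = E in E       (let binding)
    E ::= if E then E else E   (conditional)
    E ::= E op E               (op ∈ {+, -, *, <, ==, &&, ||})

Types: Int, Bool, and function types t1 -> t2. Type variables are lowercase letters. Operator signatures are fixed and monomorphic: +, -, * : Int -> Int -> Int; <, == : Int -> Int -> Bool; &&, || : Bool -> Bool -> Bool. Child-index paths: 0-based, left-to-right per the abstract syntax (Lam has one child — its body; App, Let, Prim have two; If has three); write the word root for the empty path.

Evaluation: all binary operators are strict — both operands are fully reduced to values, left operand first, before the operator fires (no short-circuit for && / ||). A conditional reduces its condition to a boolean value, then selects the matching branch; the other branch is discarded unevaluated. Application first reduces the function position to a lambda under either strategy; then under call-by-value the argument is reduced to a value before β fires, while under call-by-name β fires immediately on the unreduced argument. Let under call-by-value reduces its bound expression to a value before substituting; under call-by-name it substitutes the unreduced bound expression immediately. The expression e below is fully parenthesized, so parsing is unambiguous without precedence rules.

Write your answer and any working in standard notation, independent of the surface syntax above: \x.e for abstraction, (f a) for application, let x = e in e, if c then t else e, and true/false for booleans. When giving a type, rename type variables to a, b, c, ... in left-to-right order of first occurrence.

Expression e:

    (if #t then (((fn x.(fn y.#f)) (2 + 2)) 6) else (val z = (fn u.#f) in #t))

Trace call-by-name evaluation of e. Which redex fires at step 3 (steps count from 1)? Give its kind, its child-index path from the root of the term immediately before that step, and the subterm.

Derivation:
step 0: (if true then (((\x.(\y.false)) (2 + 2)) 6) else (let z = (\u.false) in true))
step 1: [if@root] (((\x.(\y.false)) (2 + 2)) 6)
step 2: [beta@0] ((\y.false) 6)
step 3: [beta@root] false

Answer: beta at root : ((\y.false) 6)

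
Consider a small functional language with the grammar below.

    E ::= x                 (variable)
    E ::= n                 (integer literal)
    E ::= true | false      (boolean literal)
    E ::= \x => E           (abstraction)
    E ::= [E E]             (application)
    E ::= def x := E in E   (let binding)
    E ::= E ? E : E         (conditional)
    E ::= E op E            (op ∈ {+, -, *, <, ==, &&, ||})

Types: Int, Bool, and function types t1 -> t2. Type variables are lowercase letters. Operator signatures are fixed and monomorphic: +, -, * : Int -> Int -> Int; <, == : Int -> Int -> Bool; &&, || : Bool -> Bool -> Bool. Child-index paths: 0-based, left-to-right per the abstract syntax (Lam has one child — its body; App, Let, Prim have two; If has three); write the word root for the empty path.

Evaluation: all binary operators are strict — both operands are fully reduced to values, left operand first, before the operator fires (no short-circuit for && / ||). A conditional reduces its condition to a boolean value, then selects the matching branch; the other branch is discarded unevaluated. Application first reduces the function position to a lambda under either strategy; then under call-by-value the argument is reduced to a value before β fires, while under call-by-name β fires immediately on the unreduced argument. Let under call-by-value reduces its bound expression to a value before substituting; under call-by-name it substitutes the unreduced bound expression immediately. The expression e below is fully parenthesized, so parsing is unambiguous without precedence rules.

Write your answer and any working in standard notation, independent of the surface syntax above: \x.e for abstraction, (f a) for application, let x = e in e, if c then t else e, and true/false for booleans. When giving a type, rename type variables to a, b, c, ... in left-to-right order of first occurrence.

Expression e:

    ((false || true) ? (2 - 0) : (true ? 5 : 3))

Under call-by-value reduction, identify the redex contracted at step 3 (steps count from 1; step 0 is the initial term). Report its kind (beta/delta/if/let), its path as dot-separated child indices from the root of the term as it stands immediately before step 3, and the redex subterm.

Derivation:
step 0: (if (false || true) then (2 - 0) else (if true then 5 else 3))
step 1: [delta@0] (if true then (2 - 0) else (if true then 5 else 3))
step 2: [if@root] (2 - 0)
step 3: [delta@root] 2

Answer: delta at root : (2 - 0)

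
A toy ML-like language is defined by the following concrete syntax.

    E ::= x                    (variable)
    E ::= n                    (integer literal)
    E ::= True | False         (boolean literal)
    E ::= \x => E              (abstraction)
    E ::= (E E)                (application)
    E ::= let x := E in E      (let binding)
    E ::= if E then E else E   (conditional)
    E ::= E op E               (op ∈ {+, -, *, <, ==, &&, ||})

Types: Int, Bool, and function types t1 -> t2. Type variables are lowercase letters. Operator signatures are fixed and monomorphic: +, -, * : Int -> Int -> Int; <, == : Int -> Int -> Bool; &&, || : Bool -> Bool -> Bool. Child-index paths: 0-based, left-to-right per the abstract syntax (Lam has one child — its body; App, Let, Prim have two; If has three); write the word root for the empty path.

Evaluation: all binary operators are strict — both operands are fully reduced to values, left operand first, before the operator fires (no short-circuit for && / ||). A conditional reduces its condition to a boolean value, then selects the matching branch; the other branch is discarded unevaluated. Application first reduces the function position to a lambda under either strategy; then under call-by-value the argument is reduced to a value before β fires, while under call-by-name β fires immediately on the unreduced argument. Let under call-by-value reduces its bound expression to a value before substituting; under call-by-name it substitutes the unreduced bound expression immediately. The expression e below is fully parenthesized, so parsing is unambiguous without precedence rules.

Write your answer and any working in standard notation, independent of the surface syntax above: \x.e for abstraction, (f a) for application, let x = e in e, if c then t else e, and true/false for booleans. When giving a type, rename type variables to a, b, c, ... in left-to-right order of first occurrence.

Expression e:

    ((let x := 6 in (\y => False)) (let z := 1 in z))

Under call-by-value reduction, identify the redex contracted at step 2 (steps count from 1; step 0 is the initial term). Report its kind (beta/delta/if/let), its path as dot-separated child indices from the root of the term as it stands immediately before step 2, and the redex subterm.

Derivation:
step 0: ((let x = 6 in (\y.false)) (let z = 1 in z))
step 1: [let@0] ((\y.false) (let z = 1 in z))
step 2: [let@1] ((\y.false) 1)

Answer: let at 1 : (let z = 1 in z)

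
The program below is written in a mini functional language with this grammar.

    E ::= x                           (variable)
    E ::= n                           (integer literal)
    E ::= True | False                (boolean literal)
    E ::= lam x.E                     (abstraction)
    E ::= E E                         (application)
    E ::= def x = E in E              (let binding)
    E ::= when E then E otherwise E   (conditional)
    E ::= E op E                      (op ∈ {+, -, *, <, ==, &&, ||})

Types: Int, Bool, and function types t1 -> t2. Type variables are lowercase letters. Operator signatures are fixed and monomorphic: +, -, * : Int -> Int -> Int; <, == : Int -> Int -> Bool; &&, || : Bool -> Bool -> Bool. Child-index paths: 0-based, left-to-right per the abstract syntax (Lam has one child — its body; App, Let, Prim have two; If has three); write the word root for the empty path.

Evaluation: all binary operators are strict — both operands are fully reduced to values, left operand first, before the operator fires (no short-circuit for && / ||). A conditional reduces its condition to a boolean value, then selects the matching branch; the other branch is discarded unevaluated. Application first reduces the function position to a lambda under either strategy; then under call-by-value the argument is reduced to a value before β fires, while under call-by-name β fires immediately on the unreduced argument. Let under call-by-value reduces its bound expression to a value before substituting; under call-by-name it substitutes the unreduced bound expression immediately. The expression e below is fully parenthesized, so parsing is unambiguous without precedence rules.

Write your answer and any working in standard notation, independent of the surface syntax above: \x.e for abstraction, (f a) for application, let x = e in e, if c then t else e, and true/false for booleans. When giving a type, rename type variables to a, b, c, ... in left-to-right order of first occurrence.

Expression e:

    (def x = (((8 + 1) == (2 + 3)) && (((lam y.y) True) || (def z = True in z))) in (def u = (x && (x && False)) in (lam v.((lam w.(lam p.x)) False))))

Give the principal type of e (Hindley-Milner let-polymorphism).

Answer: a -> b -> Bool

Working:
  unify Int ~ Int
  unify Int ~ Int
  unify Int ~ Int
  unify Int ~ Int
  unify Int ~ Int
  unify Int ~ Int
  unify Bool ~ Bool
y : a
\y._ : a -> a
  unify a -> a ~ Bool -> b
  unify a ~ Bool
  unify Bool ~ b
_ _ : Bool
  unify Bool ~ Bool
let z : Bool
z : Bool
  unify Bool ~ Bool
  unify Bool ~ Bool
let x : Bool
x : Bool
  unify Bool ~ Bool
x : Bool
  unify Bool ~ Bool
  unify Bool ~ Bool
  unify Bool ~ Bool
let u : Bool
x : Bool
\p._ : e -> Bool
\w._ : d -> e -> Bool
  unify d -> e -> Bool ~ Bool -> f
  unify d ~ Bool
  unify e -> Bool ~ f
_ _ : e -> Bool
\v._ : c -> e -> Bool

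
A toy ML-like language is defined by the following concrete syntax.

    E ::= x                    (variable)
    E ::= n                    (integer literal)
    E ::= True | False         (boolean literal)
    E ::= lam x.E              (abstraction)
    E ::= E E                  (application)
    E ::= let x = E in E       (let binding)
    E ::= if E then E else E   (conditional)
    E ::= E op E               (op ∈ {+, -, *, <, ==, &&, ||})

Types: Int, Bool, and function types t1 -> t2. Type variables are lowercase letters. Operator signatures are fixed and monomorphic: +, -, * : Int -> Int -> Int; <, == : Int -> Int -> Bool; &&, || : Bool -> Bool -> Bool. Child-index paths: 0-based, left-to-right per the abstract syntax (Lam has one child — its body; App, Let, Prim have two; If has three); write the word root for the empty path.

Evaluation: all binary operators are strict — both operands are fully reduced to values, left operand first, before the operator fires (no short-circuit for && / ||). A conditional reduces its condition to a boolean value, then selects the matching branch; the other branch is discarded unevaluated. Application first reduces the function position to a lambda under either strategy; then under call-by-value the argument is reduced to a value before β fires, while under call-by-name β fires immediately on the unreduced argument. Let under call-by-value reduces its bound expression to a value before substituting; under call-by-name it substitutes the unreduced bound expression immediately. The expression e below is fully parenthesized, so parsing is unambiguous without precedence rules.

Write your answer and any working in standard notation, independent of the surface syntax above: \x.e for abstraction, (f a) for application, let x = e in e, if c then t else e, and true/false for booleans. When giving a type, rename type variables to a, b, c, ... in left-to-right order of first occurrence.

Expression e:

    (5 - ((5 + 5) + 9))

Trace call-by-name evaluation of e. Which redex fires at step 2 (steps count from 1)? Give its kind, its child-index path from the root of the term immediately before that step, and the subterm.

Working:
step 0: (5 - ((5 + 5) + 9))
step 1: [delta@1.0] (5 - (10 + 9))
step 2: [delta@1] (5 - 19)

Answer: delta at 1 : (10 + 9)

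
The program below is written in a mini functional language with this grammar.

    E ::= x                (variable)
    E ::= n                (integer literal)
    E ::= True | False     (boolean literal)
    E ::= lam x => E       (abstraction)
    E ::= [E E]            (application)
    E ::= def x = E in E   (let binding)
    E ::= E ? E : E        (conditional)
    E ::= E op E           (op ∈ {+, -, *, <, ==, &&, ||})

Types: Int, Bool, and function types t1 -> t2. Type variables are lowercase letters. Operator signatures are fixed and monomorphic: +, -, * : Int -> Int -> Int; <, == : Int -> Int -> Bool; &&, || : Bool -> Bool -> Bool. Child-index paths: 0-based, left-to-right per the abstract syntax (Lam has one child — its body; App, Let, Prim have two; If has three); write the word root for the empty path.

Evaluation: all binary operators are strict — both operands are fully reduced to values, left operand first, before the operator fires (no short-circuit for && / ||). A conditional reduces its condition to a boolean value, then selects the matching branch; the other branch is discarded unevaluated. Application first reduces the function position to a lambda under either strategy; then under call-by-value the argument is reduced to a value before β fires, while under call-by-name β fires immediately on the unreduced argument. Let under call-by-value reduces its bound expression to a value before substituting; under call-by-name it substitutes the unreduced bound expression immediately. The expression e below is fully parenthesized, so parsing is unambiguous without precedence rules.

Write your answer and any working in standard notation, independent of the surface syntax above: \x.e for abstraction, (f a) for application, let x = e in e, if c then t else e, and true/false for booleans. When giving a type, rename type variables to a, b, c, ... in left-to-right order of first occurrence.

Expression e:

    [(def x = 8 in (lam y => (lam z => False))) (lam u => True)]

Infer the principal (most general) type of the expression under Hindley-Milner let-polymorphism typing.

Answer: a -> Bool

Working:
let x : Int
\z._ : b -> Bool
\y._ : a -> b -> Bool
\u._ : c -> Bool
  unify a -> b -> Bool ~ (c -> Bool) -> d
  unify a ~ c -> Bool
  unify b -> Bool ~ d
_ _ : b -> Bool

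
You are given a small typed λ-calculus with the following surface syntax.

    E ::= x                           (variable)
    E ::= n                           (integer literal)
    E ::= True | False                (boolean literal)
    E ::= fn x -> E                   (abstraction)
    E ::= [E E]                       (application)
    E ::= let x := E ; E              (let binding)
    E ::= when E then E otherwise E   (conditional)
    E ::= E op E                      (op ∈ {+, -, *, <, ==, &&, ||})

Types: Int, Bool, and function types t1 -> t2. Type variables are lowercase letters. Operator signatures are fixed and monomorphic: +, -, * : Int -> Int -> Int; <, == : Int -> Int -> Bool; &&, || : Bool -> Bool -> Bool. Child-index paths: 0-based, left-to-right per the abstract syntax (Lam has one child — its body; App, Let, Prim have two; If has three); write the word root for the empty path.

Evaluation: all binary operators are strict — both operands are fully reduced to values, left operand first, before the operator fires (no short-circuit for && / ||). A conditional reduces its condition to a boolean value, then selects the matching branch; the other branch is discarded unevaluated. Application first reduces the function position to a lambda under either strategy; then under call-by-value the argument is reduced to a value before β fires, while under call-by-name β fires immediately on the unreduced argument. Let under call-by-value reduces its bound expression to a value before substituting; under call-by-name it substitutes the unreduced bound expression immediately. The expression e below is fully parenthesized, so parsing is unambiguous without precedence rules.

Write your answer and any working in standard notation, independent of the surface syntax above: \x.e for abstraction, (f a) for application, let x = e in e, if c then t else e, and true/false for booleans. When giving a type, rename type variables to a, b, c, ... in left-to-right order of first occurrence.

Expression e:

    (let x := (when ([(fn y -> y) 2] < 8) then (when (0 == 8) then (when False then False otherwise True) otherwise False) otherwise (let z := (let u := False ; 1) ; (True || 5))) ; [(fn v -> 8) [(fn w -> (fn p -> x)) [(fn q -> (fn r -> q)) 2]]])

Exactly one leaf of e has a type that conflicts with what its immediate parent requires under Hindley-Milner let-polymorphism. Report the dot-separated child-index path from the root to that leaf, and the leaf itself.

Answer: 0.2.1.1 : 5

Derivation:
y : a
\y._ : a -> a
  unify a -> a ~ Int -> b
  unify a ~ Int
  unify Int ~ b
_ _ : Int
  unify Int ~ Int
  unify Int ~ Int
  unify Bool ~ Bool
  unify Int ~ Int
  unify Int ~ Int
  unify Bool ~ Bool
  unify Bool ~ Bool
  unify Bool ~ Bool
  unify Bool ~ Bool
let u : Bool
let z : Int
  unify Bool ~ Bool
  unify Int ~ Bool
  FAIL: mismatch Int ~ Bool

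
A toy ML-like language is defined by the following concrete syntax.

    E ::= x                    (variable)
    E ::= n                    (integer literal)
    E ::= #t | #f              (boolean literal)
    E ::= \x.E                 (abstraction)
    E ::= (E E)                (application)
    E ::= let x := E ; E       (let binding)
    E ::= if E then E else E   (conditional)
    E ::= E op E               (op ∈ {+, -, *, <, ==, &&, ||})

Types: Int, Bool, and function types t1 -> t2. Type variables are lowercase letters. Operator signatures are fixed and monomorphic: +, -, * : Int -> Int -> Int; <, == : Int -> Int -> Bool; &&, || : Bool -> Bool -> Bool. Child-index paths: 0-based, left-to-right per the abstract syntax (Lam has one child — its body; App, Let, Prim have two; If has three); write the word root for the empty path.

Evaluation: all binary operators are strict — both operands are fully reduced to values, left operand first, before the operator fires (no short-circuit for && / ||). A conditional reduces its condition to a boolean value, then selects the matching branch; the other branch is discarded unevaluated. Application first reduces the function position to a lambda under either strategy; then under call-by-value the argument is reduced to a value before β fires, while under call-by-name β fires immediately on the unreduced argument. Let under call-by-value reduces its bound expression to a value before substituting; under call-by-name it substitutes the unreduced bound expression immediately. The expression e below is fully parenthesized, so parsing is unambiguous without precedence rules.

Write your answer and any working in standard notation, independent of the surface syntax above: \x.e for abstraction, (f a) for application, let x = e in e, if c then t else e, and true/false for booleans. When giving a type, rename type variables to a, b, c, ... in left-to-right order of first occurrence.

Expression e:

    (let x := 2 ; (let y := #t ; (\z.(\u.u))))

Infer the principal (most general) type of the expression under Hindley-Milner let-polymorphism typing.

Answer: a -> b -> b

Trace:
let x : Int
let y : Bool
u : b
\u._ : b -> b
\z._ : a -> b -> b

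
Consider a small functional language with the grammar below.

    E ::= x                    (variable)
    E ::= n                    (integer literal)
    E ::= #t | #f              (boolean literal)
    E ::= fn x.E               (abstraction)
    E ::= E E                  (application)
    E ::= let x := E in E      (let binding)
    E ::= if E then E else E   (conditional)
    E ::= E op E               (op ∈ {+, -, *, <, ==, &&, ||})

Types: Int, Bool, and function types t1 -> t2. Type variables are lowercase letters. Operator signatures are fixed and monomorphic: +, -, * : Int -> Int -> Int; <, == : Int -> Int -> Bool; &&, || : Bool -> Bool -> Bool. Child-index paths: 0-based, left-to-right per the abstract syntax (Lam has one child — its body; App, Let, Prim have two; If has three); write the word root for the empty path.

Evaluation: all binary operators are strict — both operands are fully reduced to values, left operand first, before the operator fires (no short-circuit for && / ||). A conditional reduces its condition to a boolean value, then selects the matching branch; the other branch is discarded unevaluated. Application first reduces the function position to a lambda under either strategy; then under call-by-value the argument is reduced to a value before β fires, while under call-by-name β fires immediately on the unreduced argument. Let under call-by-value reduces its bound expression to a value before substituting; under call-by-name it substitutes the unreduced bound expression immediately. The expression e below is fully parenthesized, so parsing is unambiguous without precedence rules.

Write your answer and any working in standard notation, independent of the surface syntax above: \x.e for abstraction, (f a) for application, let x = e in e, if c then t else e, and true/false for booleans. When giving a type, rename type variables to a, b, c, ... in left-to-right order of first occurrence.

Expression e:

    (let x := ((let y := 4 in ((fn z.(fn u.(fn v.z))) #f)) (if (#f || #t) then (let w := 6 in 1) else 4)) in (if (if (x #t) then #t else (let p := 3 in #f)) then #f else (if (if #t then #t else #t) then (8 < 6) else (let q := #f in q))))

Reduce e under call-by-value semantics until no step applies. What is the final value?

Derivation:
step 0: (let x = ((let y = 4 in ((\z.(\u.(\v.z))) false)) (if (false || true) then (let w = 6 in 1) else 4)) in (if (if (x true) then true else (let p = 3 in false)) then false else (if (if true then true else true) then (8 < 6) else (let q = false in q))))
step 1: [let@0.0] (let x = (((\z.(\u.(\v.z))) false) (if (false || true) then (let w = 6 in 1) else 4)) in (if (if (x true) then true else (let p = 3 in false)) then false else (if (if true then true else true) then (8 < 6) else (let q = false in q))))
step 2: [beta@0.0] (let x = ((\u.(\v.false)) (if (false || true) then (let w = 6 in 1) else 4)) in (if (if (x true) then true else (let p = 3 in false)) then false else (if (if true then true else true) then (8 < 6) else (let q = false in q))))
step 3: [delta@0.1.0] (let x = ((\u.(\v.false)) (if true then (let w = 6 in 1) else 4)) in (if (if (x true) then true else (let p = 3 in false)) then false else (if (if true then true else true) then (8 < 6) else (let q = false in q))))
step 4: [if@0.1] (let x = ((\u.(\v.false)) (let w = 6 in 1)) in (if (if (x true) then true else (let p = 3 in false)) then false else (if (if true then true else true) then (8 < 6) else (let q = false in q))))
step 5: [let@0.1] (let x = ((\u.(\v.false)) 1) in (if (if (x true) then true else (let p = 3 in false)) then false else (if (if true then true else true) then (8 < 6) else (let q = false in q))))
step 6: [beta@0] (let x = (\v.false) in (if (if (x true) then true else (let p = 3 in false)) then false else (if (if true then true else true) then (8 < 6) else (let q = false in q))))
step 7: [let@root] (if (if ((\v.false) true) then true else (let p = 3 in false)) then false else (if (if true then true else true) then (8 < 6) else (let q = false in q)))
step 8: [beta@0.0] (if (if false then true else (let p = 3 in false)) then false else (if (if true then true else true) then (8 < 6) else (let q = false in q)))
step 9: [if@0] (if (let p = 3 in false) then false else (if (if true then true else true) then (8 < 6) else (let q = false in q)))
step 10: [let@0] (if false then false else (if (if true then true else true) then (8 < 6) else (let q = false in q)))
step 11: [if@root] (if (if true then true else true) then (8 < 6) else (let q = false in q))
step 12: [if@0] (if true then (8 < 6) else (let q = false in q))
step 13: [if@root] (8 < 6)
step 14: [delta@root] false

Answer: false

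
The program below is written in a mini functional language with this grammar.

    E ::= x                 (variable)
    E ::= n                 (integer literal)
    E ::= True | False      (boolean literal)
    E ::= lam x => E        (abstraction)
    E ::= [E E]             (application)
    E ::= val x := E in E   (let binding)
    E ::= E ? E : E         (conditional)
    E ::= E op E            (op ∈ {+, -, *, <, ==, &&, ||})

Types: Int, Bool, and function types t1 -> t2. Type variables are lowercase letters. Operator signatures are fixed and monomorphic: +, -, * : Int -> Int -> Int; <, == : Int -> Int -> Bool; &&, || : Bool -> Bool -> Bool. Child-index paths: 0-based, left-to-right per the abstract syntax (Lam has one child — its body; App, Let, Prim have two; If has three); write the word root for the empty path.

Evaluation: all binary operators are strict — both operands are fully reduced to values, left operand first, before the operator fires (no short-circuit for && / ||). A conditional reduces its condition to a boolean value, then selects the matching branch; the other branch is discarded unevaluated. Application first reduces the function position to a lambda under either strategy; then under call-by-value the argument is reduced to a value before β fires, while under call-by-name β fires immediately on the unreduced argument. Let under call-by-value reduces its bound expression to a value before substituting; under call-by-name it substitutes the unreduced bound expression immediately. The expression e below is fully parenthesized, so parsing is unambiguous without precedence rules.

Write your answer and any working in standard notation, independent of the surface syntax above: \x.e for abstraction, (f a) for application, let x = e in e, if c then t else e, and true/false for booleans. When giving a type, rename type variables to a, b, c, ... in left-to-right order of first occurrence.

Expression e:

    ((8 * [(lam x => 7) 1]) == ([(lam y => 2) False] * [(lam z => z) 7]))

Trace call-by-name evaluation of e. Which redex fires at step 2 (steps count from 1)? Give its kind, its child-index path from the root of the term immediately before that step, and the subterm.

Answer: delta at 0 : (8 * 7)

Derivation:
step 0: ((8 * ((\x.7) 1)) == (((\y.2) false) * ((\z.z) 7)))
step 1: [beta@0.1] ((8 * 7) == (((\y.2) false) * ((\z.z) 7)))
step 2: [delta@0] (56 == (((\y.2) false) * ((\z.z) 7)))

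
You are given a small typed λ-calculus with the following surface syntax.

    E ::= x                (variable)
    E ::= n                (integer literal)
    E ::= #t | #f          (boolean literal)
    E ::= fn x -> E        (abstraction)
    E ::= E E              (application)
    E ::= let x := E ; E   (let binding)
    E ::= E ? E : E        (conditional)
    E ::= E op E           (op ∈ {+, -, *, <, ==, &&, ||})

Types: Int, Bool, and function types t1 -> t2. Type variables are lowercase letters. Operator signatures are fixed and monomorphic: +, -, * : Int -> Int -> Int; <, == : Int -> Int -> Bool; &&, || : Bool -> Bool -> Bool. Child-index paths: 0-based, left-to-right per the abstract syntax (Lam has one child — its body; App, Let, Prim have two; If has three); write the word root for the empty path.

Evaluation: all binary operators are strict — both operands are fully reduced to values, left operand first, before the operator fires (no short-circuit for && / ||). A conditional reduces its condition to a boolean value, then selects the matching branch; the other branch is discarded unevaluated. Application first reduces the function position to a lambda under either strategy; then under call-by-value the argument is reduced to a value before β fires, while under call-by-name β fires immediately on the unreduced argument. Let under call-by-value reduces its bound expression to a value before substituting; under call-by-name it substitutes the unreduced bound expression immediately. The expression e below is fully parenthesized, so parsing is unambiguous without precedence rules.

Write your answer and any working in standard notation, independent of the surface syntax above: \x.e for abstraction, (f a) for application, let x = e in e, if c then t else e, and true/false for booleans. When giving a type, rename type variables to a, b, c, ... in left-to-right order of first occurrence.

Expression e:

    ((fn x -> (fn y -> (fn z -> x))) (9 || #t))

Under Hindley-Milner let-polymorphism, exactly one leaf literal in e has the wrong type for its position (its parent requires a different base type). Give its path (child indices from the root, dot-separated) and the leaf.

Trace:
x : a
\z._ : c -> a
\y._ : b -> c -> a
\x._ : a -> b -> c -> a
  unify Int ~ Bool
  FAIL: mismatch Int ~ Bool

Answer: 1.0 : 9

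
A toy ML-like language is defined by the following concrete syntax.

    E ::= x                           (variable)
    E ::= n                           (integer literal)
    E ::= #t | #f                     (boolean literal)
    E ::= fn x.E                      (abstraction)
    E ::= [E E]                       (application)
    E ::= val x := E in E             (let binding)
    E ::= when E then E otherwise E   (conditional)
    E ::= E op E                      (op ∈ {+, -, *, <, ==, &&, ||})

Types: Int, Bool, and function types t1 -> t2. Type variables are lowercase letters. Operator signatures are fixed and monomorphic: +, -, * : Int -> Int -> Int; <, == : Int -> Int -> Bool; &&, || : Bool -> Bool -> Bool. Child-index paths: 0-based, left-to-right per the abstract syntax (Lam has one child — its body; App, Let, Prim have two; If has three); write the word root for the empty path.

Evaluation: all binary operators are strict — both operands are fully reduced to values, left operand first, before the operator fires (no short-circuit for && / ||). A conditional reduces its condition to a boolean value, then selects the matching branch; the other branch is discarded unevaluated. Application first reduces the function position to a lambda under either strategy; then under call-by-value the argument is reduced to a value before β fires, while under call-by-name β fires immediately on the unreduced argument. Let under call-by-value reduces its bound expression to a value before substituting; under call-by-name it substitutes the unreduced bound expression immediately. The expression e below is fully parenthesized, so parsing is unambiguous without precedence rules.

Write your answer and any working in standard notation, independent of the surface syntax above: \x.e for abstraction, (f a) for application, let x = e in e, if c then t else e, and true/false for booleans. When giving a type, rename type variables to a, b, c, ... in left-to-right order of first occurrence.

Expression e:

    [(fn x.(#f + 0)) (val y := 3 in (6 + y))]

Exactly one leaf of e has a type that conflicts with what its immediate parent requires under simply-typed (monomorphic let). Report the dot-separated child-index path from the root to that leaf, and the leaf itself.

Answer: 0.0.0 : false

Trace:
  unify Bool ~ Int
  FAIL: mismatch Bool ~ Int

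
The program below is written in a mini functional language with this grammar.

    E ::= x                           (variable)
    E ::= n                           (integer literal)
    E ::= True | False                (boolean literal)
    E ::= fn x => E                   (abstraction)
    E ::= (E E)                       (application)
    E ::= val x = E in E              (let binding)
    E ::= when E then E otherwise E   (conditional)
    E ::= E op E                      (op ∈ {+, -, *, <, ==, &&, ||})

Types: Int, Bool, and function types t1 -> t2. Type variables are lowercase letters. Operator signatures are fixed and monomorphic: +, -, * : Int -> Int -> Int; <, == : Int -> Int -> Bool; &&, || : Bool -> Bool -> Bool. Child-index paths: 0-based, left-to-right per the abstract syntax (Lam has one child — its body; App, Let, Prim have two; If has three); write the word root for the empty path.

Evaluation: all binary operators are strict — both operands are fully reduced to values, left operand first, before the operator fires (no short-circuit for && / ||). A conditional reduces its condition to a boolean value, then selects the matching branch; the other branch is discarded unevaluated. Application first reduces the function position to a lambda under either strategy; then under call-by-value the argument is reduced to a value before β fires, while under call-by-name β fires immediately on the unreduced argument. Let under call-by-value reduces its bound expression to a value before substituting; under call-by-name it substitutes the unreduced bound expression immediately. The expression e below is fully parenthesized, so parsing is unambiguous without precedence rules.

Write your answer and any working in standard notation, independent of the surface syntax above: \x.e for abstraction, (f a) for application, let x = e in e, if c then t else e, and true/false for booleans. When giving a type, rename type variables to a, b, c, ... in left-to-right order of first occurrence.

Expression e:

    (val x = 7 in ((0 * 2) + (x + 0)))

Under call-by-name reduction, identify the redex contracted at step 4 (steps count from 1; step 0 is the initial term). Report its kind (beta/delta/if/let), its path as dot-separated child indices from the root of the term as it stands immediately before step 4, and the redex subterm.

Answer: delta at root : (0 + 7)

Working:
step 0: (let x = 7 in ((0 * 2) + (x + 0)))
step 1: [let@root] ((0 * 2) + (7 + 0))
step 2: [delta@0] (0 + (7 + 0))
step 3: [delta@1] (0 + 7)
step 4: [delta@root] 7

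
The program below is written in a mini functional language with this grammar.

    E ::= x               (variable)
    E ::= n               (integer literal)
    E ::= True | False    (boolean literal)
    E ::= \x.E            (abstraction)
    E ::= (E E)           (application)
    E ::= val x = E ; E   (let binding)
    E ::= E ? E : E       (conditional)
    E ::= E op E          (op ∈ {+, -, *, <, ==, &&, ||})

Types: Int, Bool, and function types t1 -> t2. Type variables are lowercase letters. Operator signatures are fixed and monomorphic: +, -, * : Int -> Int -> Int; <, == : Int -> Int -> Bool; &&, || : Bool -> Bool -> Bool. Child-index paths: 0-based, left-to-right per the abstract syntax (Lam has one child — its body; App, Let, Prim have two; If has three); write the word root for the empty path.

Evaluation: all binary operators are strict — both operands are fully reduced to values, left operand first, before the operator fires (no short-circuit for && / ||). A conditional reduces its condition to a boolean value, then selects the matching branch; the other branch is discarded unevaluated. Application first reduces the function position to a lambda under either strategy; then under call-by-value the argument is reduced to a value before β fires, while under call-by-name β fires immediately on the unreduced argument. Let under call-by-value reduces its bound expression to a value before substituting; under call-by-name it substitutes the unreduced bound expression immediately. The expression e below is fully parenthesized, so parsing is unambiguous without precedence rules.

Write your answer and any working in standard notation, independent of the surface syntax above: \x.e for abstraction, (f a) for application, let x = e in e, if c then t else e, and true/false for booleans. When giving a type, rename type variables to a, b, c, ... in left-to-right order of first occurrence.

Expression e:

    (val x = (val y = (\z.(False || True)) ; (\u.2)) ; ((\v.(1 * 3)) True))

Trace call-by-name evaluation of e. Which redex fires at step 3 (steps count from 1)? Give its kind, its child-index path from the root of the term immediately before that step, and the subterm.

Answer: delta at root : (1 * 3)

Trace:
step 0: (let x = (let y = (\z.(false || true)) in (\u.2)) in ((\v.(1 * 3)) true))
step 1: [let@root] ((\v.(1 * 3)) true)
step 2: [beta@root] (1 * 3)
step 3: [delta@root] 3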